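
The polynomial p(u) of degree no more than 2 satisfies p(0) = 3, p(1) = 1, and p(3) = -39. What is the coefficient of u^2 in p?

-6

Write p(u) = au^2 + bu + c. Substituting each data point gives a linear system:
  c = 3
  a + b + c = 1
  9a + 3b + c = -39
Solving the system yields a = -6, b = 4, c = 3.
So p(u) = -6u² + 4u + 3.
The leading coefficient is -6.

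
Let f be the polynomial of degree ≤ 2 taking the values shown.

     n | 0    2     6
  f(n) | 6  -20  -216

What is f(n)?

f(n) = -6n^2 - n + 6

Using the Lagrange interpolation formula with nodes 0, 2, 6:
  L_0(n) = (n - 2)(n - 6) / 12
  L_1(n) = n(n - 6) / -8
  L_2(n) = n(n - 2) / 24
Then f(n) = 6·L_0(n) - 20·L_1(n) - 216·L_2(n).
Expanding and collecting terms gives f(n) = -6n² - n + 6.
Check: f(6) = -216. ✓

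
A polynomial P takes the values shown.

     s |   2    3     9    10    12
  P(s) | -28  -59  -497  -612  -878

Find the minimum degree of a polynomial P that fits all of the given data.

2

Divided differences on the nodes 2, 3, 9, 10, 12:
  order 0: -28  -59  -497  -612  -878
  order 1: -31  -73  -115  -133
  order 2: -6  -6  -6
  order 3: 0  0
  order 4: 0
The order-2 divided differences are all -6 (nonzero) and every higher order vanishes, so the data lies on a polynomial of degree exactly 2.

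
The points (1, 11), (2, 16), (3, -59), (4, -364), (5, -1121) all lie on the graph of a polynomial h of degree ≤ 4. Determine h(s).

h(s) = -3s^4 + 5s^3 + 5s^2 + 4

Write h(s) = as^4 + bs^3 + cs^2 + ds + e. Substituting each data point gives a linear system:
  a + b + c + d + e = 11
  16a + 8b + 4c + 2d + e = 16
  81a + 27b + 9c + 3d + e = -59
  256a + 64b + 16c + 4d + e = -364
  625a + 125b + 25c + 5d + e = -1121
Solving the system yields a = -3, b = 5, c = 5, d = 0, e = 4.
So h(s) = -3s⁴ + 5s³ + 5s² + 4.
Check: h(3) = -59. ✓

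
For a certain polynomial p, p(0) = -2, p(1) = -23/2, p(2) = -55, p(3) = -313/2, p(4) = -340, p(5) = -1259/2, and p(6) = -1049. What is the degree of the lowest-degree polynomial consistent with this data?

Forward differences of the values at x = 0, 1, 2, 3, 4, 5, 6:
  p  : -2  -23/2  -55  -313/2  -340  -1259/2  -1049
  Δ  : -19/2  -87/2  -203/2  -367/2  -579/2  -839/2
  Δ^2: -34  -58  -82  -106  -130
  Δ^3: -24  -24  -24  -24
  Δ^4: 0  0  0
  Δ^5: 0  0
  Δ^6: 0
The third differences are constant (-24) and nonzero, while all higher differences vanish, so the minimal degree is 3.

3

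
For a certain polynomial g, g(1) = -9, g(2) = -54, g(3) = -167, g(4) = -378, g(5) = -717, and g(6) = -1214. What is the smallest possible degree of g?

3

Forward differences of the values at u = 1, 2, 3, 4, 5, 6:
  g  : -9  -54  -167  -378  -717  -1214
  Δ  : -45  -113  -211  -339  -497
  Δ^2: -68  -98  -128  -158
  Δ^3: -30  -30  -30
  Δ^4: 0  0
  Δ^5: 0
The third differences are constant (-30) and nonzero, while all higher differences vanish, so the minimal degree is 3.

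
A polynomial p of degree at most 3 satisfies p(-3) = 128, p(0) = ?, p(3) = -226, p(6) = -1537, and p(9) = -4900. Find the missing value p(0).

On equispaced nodes a degree-3 polynomial has vanishing fourth forward difference, so
  p(-3) - 4·p(0) + 6·p(3) - 4·p(6) + p(9) = 0.
Substituting the known values and solving for p(0):
  -4·p(0) = -20
  p(0) = 5.

5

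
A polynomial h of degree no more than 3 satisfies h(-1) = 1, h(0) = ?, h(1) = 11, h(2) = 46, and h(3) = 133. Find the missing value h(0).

4

The 4 known points determine the degree-3 polynomial uniquely.
Write h(x) = ax^3 + bx^2 + cx + d. Substituting each data point gives a linear system:
  -a + b - c + d = 1
  a + b + c + d = 11
  8a + 4b + 2c + d = 46
  27a + 9b + 3c + d = 133
Solving the system yields a = 4, b = 2, c = 1, d = 4.
So h(x) = 4x³ + 2x² + x + 4.
Then h(0) = 4.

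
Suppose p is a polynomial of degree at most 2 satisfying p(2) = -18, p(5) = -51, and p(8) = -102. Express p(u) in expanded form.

p(u) = -u^2 - 4u - 6

Using the Lagrange interpolation formula with nodes 2, 5, 8:
  L_0(u) = (u - 5)(u - 8) / 18
  L_1(u) = (u - 2)(u - 8) / -9
  L_2(u) = (u - 2)(u - 5) / 18
Then p(u) = -18·L_0(u) - 51·L_1(u) - 102·L_2(u).
Expanding and collecting terms gives p(u) = -u² - 4u - 6.
Check: p(2) = -18. ✓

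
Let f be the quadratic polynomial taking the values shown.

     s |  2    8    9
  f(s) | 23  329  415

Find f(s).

Write f(s) = as^2 + bs + c. Substituting each data point gives a linear system:
  4a + 2b + c = 23
  64a + 8b + c = 329
  81a + 9b + c = 415
Solving the system yields a = 5, b = 1, c = 1.
So f(s) = 5s^2 + s + 1.
Check: f(8) = 329. ✓

f(s) = 5s^2 + s + 1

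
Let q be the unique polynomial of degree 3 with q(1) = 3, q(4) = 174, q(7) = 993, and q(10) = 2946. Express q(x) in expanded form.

q(x) = 3x^3 - 6x + 6

Using the Lagrange interpolation formula with nodes 1, 4, 7, 10:
  L_0(x) = (x - 4)(x - 7)(x - 10) / -162
  L_1(x) = (x - 1)(x - 7)(x - 10) / 54
  L_2(x) = (x - 1)(x - 4)(x - 10) / -54
  L_3(x) = (x - 1)(x - 4)(x - 7) / 162
Then q(x) = 3·L_0(x) + 174·L_1(x) + 993·L_2(x) + 2946·L_3(x).
Expanding and collecting terms gives q(x) = 3x^3 - 6x + 6.
Check: q(4) = 174. ✓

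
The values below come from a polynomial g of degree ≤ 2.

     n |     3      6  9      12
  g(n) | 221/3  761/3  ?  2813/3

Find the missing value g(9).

The 3 known points determine the degree-2 polynomial uniquely.
Write g(n) = an^2 + bn + c. Substituting each data point gives a linear system:
  9a + 3b + c = 221/3
  36a + 6b + c = 761/3
  144a + 12b + c = 2813/3
Solving the system yields a = 6, b = 6, c = 5/3.
So g(n) = 6n^2 + 6n + 5/3.
Then g(9) = 1625/3.

1625/3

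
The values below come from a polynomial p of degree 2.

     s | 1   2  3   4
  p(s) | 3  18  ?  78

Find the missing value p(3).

On equispaced nodes a degree-2 polynomial has vanishing third forward difference, so
  - p(1) + 3·p(2) - 3·p(3) + p(4) = 0.
Substituting the known values and solving for p(3):
  -3·p(3) = -129
  p(3) = 43.

43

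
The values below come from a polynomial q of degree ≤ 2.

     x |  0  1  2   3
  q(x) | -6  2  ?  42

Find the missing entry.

18

On equispaced nodes a degree-2 polynomial has vanishing third forward difference, so
  - q(0) + 3·q(1) - 3·q(2) + q(3) = 0.
Substituting the known values and solving for q(2):
  -3·q(2) = -54
  q(2) = 18.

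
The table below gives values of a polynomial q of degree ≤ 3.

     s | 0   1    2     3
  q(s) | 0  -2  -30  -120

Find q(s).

q(s) = -6s^3 + 5s^2 - s

Using the Lagrange interpolation formula with nodes 0, 1, 2, 3:
  L_0(s) = (s - 1)(s - 2)(s - 3) / -6
  L_1(s) = s(s - 2)(s - 3) / 2
  L_2(s) = s(s - 1)(s - 3) / -2
  L_3(s) = s(s - 1)(s - 2) / 6
Then q(s) = 0·L_0(s) - 2·L_1(s) - 30·L_2(s) - 120·L_3(s).
Expanding and collecting terms gives q(s) = -6s^3 + 5s^2 - s.
Check: q(2) = -30. ✓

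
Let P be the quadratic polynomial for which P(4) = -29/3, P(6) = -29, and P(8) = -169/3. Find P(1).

Using the Lagrange interpolation formula with nodes 4, 6, 8:
  L_0(x) = (x - 6)(x - 8) / 8
  L_1(x) = (x - 4)(x - 8) / -4
  L_2(x) = (x - 4)(x - 6) / 8
Then P(x) = -29/3·L_0(x) - 29·L_1(x) - 169/3·L_2(x).
Expanding and collecting terms gives P(x) = -x^2 + (1/3)x + 5.
Evaluating at x = 1: P(1) = 13/3.

13/3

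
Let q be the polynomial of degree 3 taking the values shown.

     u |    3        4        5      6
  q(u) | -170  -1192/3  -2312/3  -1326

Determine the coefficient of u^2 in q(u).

-1

Write q(u) = au^3 + bu^2 + cu + d. Substituting each data point gives a linear system:
  27a + 9b + 3c + d = -170
  64a + 16b + 4c + d = -1192/3
  125a + 25b + 5c + d = -2312/3
  216a + 36b + 6c + d = -1326
Solving the system yields a = -6, b = -1, c = 5/3, d = -4.
So q(u) = -6u^3 - u^2 + (5/3)u - 4.
The coefficient of u^2 is -1.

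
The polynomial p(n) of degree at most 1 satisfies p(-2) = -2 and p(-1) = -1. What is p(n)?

p(n) = n

Write p(n) = an + b. Substituting each data point gives a linear system:
  -2a + b = -2
  -a + b = -1
Solving the system yields a = 1, b = 0.
So p(n) = n.
Check: p(-1) = -1. ✓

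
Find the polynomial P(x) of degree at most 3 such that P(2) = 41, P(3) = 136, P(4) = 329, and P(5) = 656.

P(x) = 6x^3 - 5x^2 + 6x + 1

Using the Lagrange interpolation formula with nodes 2, 3, 4, 5:
  L_0(x) = (x - 3)(x - 4)(x - 5) / -6
  L_1(x) = (x - 2)(x - 4)(x - 5) / 2
  L_2(x) = (x - 2)(x - 3)(x - 5) / -2
  L_3(x) = (x - 2)(x - 3)(x - 4) / 6
Then P(x) = 41·L_0(x) + 136·L_1(x) + 329·L_2(x) + 656·L_3(x).
Expanding and collecting terms gives P(x) = 6x³ - 5x² + 6x + 1.
Check: P(3) = 136. ✓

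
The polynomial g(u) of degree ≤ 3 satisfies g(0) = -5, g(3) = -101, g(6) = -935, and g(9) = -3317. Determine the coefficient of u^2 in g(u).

Write g(u) = au^3 + bu^2 + cu + d. Substituting each data point gives a linear system:
  d = -5
  27a + 9b + 3c + d = -101
  216a + 36b + 6c + d = -935
  729a + 81b + 9c + d = -3317
Solving the system yields a = -5, b = 4, c = 1, d = -5.
So g(u) = -5u³ + 4u² + u - 5.
The coefficient of u^2 is 4.

4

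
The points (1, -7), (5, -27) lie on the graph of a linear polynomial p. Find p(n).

p(n) = -5n - 2

Write p(n) = an + b. Substituting each data point gives a linear system:
  a + b = -7
  5a + b = -27
Solving the system yields a = -5, b = -2.
So p(n) = -5n - 2.
Check: p(5) = -27. ✓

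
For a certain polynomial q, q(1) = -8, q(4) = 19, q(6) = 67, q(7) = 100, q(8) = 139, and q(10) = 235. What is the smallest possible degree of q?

Divided differences on the nodes 1, 4, 6, 7, 8, 10:
  order 0: -8  19  67  100  139  235
  order 1: 9  24  33  39  48
  order 2: 3  3  3  3
  order 3: 0  0  0
  order 4: 0  0
  order 5: 0
The order-2 divided differences are all 3 (nonzero) and every higher order vanishes, so the data lies on a polynomial of degree exactly 2.

2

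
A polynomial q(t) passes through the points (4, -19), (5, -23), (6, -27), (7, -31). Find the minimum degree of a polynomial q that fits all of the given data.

1

Forward differences of the values at t = 4, 5, 6, 7:
  q  : -19  -23  -27  -31
  Δ  : -4  -4  -4
  Δ^2: 0  0
  Δ^3: 0
The first differences are constant (-4) and nonzero, while all higher differences vanish, so the minimal degree is 1.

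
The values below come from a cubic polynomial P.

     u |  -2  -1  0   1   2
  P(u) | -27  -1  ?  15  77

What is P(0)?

The 4 known points determine the degree-3 polynomial uniquely.
Write P(u) = au^3 + bu^2 + cu + d. Substituting each data point gives a linear system:
  -8a + 4b - 2c + d = -27
  -a + b - c + d = -1
  a + b + c + d = 15
  8a + 4b + 2c + d = 77
Solving the system yields a = 6, b = 6, c = 2, d = 1.
So P(u) = 6u³ + 6u² + 2u + 1.
Then P(0) = 1.

1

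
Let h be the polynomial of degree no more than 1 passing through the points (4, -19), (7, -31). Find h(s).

h(s) = -4s - 3

Write h(s) = as + b. Substituting each data point gives a linear system:
  4a + b = -19
  7a + b = -31
Solving the system yields a = -4, b = -3.
So h(s) = -4s - 3.
Check: h(7) = -31. ✓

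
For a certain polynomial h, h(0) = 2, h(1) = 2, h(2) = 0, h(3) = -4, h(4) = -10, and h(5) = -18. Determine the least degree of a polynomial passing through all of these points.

Forward differences of the values at u = 0, 1, 2, 3, 4, 5:
  h  : 2  2  0  -4  -10  -18
  Δ  : 0  -2  -4  -6  -8
  Δ^2: -2  -2  -2  -2
  Δ^3: 0  0  0
  Δ^4: 0  0
  Δ^5: 0
The second differences are constant (-2) and nonzero, while all higher differences vanish, so the minimal degree is 2.

2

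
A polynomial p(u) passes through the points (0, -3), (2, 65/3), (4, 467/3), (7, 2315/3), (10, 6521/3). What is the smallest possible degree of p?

3

Divided differences on the nodes 0, 2, 4, 7, 10:
  order 0: -3  65/3  467/3  2315/3  6521/3
  order 1: 37/3  67  616/3  1402/3
  order 2: 41/3  83/3  131/3
  order 3: 2  2
  order 4: 0
The order-3 divided differences are all 2 (nonzero) and every higher order vanishes, so the data lies on a polynomial of degree exactly 3.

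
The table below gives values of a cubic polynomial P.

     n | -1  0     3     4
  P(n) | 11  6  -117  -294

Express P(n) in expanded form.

Write P(n) = an^3 + bn^2 + cn + d. Substituting each data point gives a linear system:
  -a + b - c + d = 11
  d = 6
  27a + 9b + 3c + d = -117
  64a + 16b + 4c + d = -294
Solving the system yields a = -5, b = 1, c = 1, d = 6.
So P(n) = -5n^3 + n^2 + n + 6.
Check: P(3) = -117. ✓

P(n) = -5n^3 + n^2 + n + 6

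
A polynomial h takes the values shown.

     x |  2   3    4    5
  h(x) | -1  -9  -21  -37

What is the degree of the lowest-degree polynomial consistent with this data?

Forward differences of the values at x = 2, 3, 4, 5:
  h  : -1  -9  -21  -37
  Δ  : -8  -12  -16
  Δ^2: -4  -4
  Δ^3: 0
The second differences are constant (-4) and nonzero, while all higher differences vanish, so the minimal degree is 2.

2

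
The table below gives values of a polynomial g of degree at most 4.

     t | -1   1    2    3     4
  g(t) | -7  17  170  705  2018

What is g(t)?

g(t) = 6t^4 + 6t^3 + 5t^2 + 6t - 6

Using the Lagrange interpolation formula with nodes -1, 1, 2, 3, 4:
  L_0(t) = (t - 1)(t - 2)(t - 3)(t - 4) / 120
  L_1(t) = (t + 1)(t - 2)(t - 3)(t - 4) / -12
  L_2(t) = (t + 1)(t - 1)(t - 3)(t - 4) / 6
  L_3(t) = (t + 1)(t - 1)(t - 2)(t - 4) / -8
  L_4(t) = (t + 1)(t - 1)(t - 2)(t - 3) / 30
Then g(t) = -7·L_0(t) + 17·L_1(t) + 170·L_2(t) + 705·L_3(t) + 2018·L_4(t).
Expanding and collecting terms gives g(t) = 6t^4 + 6t^3 + 5t^2 + 6t - 6.
Check: g(2) = 170. ✓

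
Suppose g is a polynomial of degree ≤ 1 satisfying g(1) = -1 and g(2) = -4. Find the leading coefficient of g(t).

Write g(t) = at + b. Substituting each data point gives a linear system:
  a + b = -1
  2a + b = -4
Solving the system yields a = -3, b = 2.
So g(t) = -3t + 2.
The leading coefficient is -3.

-3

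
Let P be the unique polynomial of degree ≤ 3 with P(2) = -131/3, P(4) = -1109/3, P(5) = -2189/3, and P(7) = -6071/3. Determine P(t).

P(t) = -6t^3 + (1/3)t^2 + 3t - 3

Using the Lagrange interpolation formula with nodes 2, 4, 5, 7:
  L_0(t) = (t - 4)(t - 5)(t - 7) / -30
  L_1(t) = (t - 2)(t - 5)(t - 7) / 6
  L_2(t) = (t - 2)(t - 4)(t - 7) / -6
  L_3(t) = (t - 2)(t - 4)(t - 5) / 30
Then P(t) = -131/3·L_0(t) - 1109/3·L_1(t) - 2189/3·L_2(t) - 6071/3·L_3(t).
Expanding and collecting terms gives P(t) = -6t^3 + (1/3)t^2 + 3t - 3.
Check: P(7) = -6071/3. ✓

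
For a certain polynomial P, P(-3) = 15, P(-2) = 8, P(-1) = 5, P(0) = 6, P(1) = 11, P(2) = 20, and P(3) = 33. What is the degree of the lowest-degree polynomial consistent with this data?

Forward differences of the values at n = -3, -2, -1, 0, 1, 2, 3:
  P  : 15  8  5  6  11  20  33
  Δ  : -7  -3  1  5  9  13
  Δ^2: 4  4  4  4  4
  Δ^3: 0  0  0  0
  Δ^4: 0  0  0
  Δ^5: 0  0
  Δ^6: 0
The second differences are constant (4) and nonzero, while all higher differences vanish, so the minimal degree is 2.

2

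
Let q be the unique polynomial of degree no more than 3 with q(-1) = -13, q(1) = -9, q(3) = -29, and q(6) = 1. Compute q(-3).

-89

Write q(t) = at^3 + bt^2 + ct + d. Substituting each data point gives a linear system:
  -a + b - c + d = -13
  a + b + c + d = -9
  27a + 9b + 3c + d = -29
  216a + 36b + 6c + d = 1
Solving the system yields a = 1, b = -6, c = 1, d = -5.
So q(t) = t^3 - 6t^2 + t - 5.
Then q(-3) = -89.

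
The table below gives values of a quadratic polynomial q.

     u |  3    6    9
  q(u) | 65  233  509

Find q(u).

q(u) = 6u^2 + 2u + 5

Write q(u) = au^2 + bu + c. Substituting each data point gives a linear system:
  9a + 3b + c = 65
  36a + 6b + c = 233
  81a + 9b + c = 509
Solving the system yields a = 6, b = 2, c = 5.
So q(u) = 6u² + 2u + 5.
Check: q(6) = 233. ✓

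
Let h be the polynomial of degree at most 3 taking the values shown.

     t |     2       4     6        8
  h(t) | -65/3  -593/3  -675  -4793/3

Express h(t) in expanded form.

Using the Lagrange interpolation formula with nodes 2, 4, 6, 8:
  L_0(t) = (t - 4)(t - 6)(t - 8) / -48
  L_1(t) = (t - 2)(t - 6)(t - 8) / 16
  L_2(t) = (t - 2)(t - 4)(t - 8) / -16
  L_3(t) = (t - 2)(t - 4)(t - 6) / 48
Then h(t) = -65/3·L_0(t) - 593/3·L_1(t) - 675·L_2(t) - 4793/3·L_3(t).
Expanding and collecting terms gives h(t) = -3t³ - (5/3)t² + 6t - 3.
Check: h(4) = -593/3. ✓

h(t) = -3t^3 - (5/3)t^2 + 6t - 3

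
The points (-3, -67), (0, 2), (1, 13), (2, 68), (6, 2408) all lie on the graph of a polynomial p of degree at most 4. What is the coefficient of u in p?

Write p(u) = au^4 + bu^3 + cu^2 + du + e. Substituting each data point gives a linear system:
  81a - 27b + 9c - 3d + e = -67
  e = 2
  a + b + c + d + e = 13
  16a + 8b + 4c + 2d + e = 68
  1296a + 216b + 36c + 6d + e = 2408
Solving the system yields a = 1, b = 5, c = 0, d = 5, e = 2.
So p(u) = u^4 + 5u^3 + 5u + 2.
The coefficient of u is 5.

5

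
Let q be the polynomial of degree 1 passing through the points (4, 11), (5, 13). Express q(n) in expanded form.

Using the Lagrange interpolation formula with nodes 4, 5:
  L_0(n) = (n - 5) / -1
  L_1(n) = (n - 4) / 1
Then q(n) = 11·L_0(n) + 13·L_1(n).
Expanding and collecting terms gives q(n) = 2n + 3.
Check: q(4) = 11. ✓

q(n) = 2n + 3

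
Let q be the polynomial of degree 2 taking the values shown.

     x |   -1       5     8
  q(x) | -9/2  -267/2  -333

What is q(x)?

q(x) = -5x^2 - (3/2)x - 1

Write q(x) = ax^2 + bx + c. Substituting each data point gives a linear system:
  a - b + c = -9/2
  25a + 5b + c = -267/2
  64a + 8b + c = -333
Solving the system yields a = -5, b = -3/2, c = -1.
So q(x) = -5x^2 - (3/2)x - 1.
Check: q(5) = -267/2. ✓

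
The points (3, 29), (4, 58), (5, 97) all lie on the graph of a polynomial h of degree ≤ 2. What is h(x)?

h(x) = 5x^2 - 6x + 2

Using the Lagrange interpolation formula with nodes 3, 4, 5:
  L_0(x) = (x - 4)(x - 5) / 2
  L_1(x) = (x - 3)(x - 5) / -1
  L_2(x) = (x - 3)(x - 4) / 2
Then h(x) = 29·L_0(x) + 58·L_1(x) + 97·L_2(x).
Expanding and collecting terms gives h(x) = 5x^2 - 6x + 2.
Check: h(4) = 58. ✓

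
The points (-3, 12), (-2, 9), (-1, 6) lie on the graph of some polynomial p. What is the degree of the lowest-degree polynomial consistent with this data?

Forward differences of the values at s = -3, -2, -1:
  p  : 12  9  6
  Δ  : -3  -3
  Δ^2: 0
The first differences are constant (-3) and nonzero, while all higher differences vanish, so the minimal degree is 1.

1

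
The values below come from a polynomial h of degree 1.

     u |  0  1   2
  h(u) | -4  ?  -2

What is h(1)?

-3

The 2 known points determine the degree-1 polynomial uniquely.
Write h(u) = au + b. Substituting each data point gives a linear system:
  b = -4
  2a + b = -2
Solving the system yields a = 1, b = -4.
So h(u) = u - 4.
Then h(1) = -3.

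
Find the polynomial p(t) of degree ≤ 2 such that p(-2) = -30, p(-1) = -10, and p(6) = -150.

p(t) = -5t^2 + 5t

Using the Lagrange interpolation formula with nodes -2, -1, 6:
  L_0(t) = (t + 1)(t - 6) / 8
  L_1(t) = (t + 2)(t - 6) / -7
  L_2(t) = (t + 2)(t + 1) / 56
Then p(t) = -30·L_0(t) - 10·L_1(t) - 150·L_2(t).
Expanding and collecting terms gives p(t) = -5t² + 5t.
Check: p(-2) = -30. ✓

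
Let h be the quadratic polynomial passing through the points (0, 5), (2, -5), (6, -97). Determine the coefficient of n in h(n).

Write h(n) = an^2 + bn + c. Substituting each data point gives a linear system:
  c = 5
  4a + 2b + c = -5
  36a + 6b + c = -97
Solving the system yields a = -3, b = 1, c = 5.
So h(n) = -3n^2 + n + 5.
The coefficient of n is 1.

1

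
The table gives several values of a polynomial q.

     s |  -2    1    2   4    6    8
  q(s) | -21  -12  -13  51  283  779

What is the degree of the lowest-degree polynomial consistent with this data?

Divided differences on the nodes -2, 1, 2, 4, 6, 8:
  order 0: -21  -12  -13  51  283  779
  order 1: 3  -1  32  116  248
  order 2: -1  11  21  33
  order 3: 2  2  2
  order 4: 0  0
  order 5: 0
The order-3 divided differences are all 2 (nonzero) and every higher order vanishes, so the data lies on a polynomial of degree exactly 3.

3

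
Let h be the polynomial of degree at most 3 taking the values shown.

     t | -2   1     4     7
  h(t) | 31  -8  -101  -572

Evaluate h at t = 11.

-2348

Forward differences of the values at t = -2, 1, 4, 7:
  h  : 31  -8  -101  -572
  Δ  : -39  -93  -471
  Δ^2: -54  -378
  Δ^3: -324
The third differences are constant, confirming degree 3.
Interpolating (Newton forward form) and evaluating at t = 11 gives h(11) = -2348.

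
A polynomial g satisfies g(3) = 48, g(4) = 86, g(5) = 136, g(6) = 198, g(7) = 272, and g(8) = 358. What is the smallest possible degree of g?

Forward differences of the values at x = 3, 4, 5, 6, 7, 8:
  g  : 48  86  136  198  272  358
  Δ  : 38  50  62  74  86
  Δ^2: 12  12  12  12
  Δ^3: 0  0  0
  Δ^4: 0  0
  Δ^5: 0
The second differences are constant (12) and nonzero, while all higher differences vanish, so the minimal degree is 2.

2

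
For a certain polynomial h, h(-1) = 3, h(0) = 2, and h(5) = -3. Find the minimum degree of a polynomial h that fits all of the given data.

Divided differences on the nodes -1, 0, 5:
  order 0: 3  2  -3
  order 1: -1  -1
  order 2: 0
The order-1 divided differences are all -1 (nonzero) and every higher order vanishes, so the data lies on a polynomial of degree exactly 1.

1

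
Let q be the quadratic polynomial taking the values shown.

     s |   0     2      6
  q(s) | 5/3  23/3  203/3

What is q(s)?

Write q(s) = as^2 + bs + c. Substituting each data point gives a linear system:
  c = 5/3
  4a + 2b + c = 23/3
  36a + 6b + c = 203/3
Solving the system yields a = 2, b = -1, c = 5/3.
So q(s) = 2s^2 - s + 5/3.
Check: q(2) = 23/3. ✓

q(s) = 2s^2 - s + 5/3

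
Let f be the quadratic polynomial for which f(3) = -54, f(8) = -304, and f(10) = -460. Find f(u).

f(u) = -4u^2 - 6u

Write f(u) = au^2 + bu + c. Substituting each data point gives a linear system:
  9a + 3b + c = -54
  64a + 8b + c = -304
  100a + 10b + c = -460
Solving the system yields a = -4, b = -6, c = 0.
So f(u) = -4u^2 - 6u.
Check: f(8) = -304. ✓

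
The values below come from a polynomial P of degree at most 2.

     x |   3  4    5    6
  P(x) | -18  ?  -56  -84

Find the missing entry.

-34

The 3 known points determine the degree-2 polynomial uniquely.
Write P(x) = ax^2 + bx + c. Substituting each data point gives a linear system:
  9a + 3b + c = -18
  25a + 5b + c = -56
  36a + 6b + c = -84
Solving the system yields a = -3, b = 5, c = -6.
So P(x) = -3x² + 5x - 6.
Then P(4) = -34.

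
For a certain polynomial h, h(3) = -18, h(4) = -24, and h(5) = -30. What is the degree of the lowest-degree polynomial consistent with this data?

Forward differences of the values at n = 3, 4, 5:
  h  : -18  -24  -30
  Δ  : -6  -6
  Δ^2: 0
The first differences are constant (-6) and nonzero, while all higher differences vanish, so the minimal degree is 1.

1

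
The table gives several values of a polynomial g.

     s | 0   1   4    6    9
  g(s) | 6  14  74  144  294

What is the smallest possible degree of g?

Divided differences on the nodes 0, 1, 4, 6, 9:
  order 0: 6  14  74  144  294
  order 1: 8  20  35  50
  order 2: 3  3  3
  order 3: 0  0
  order 4: 0
The order-2 divided differences are all 3 (nonzero) and every higher order vanishes, so the data lies on a polynomial of degree exactly 2.

2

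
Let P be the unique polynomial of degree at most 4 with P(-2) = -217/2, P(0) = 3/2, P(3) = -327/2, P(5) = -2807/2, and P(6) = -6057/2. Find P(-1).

Using the Lagrange interpolation formula with nodes -2, 0, 3, 5, 6:
  L_0(s) = s(s - 3)(s - 5)(s - 6) / 560
  L_1(s) = (s + 2)(s - 3)(s - 5)(s - 6) / -180
  L_2(s) = (s + 2)s(s - 5)(s - 6) / 90
  L_3(s) = (s + 2)s(s - 3)(s - 6) / -70
  L_4(s) = (s + 2)s(s - 3)(s - 5) / 144
Then P(s) = -217/2·L_0(s) + 3/2·L_1(s) - 327/2·L_2(s) - 2807/2·L_3(s) - 6057/2·L_4(s).
Expanding and collecting terms gives P(s) = -3s^4 + 5s^3 - 6s^2 - s + 3/2.
Evaluating at s = -1: P(-1) = -23/2.

-23/2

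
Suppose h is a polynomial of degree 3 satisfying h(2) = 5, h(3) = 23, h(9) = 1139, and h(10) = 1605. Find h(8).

773

Write h(s) = as^3 + bs^2 + cs + d. Substituting each data point gives a linear system:
  8a + 4b + 2c + d = 5
  27a + 9b + 3c + d = 23
  729a + 81b + 9c + d = 1139
  1000a + 100b + 10c + d = 1605
Solving the system yields a = 2, b = -4, c = 0, d = 5.
So h(s) = 2s^3 - 4s^2 + 5.
Then h(8) = 773.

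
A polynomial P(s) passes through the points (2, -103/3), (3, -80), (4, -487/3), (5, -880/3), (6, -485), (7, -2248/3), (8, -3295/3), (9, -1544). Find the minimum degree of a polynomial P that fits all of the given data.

3

Forward differences of the values at s = 2, 3, 4, 5, 6, 7, 8, 9:
  P  : -103/3  -80  -487/3  -880/3  -485  -2248/3  -3295/3  -1544
  Δ  : -137/3  -247/3  -131  -575/3  -793/3  -349  -1337/3
  Δ^2: -110/3  -146/3  -182/3  -218/3  -254/3  -290/3
  Δ^3: -12  -12  -12  -12  -12
  Δ^4: 0  0  0  0
  Δ^5: 0  0  0
  Δ^6: 0  0
  Δ^7: 0
The third differences are constant (-12) and nonzero, while all higher differences vanish, so the minimal degree is 3.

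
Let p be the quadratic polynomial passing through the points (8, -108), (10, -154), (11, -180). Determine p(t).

p(t) = -t^2 - 5t - 4

Using the Lagrange interpolation formula with nodes 8, 10, 11:
  L_0(t) = (t - 10)(t - 11) / 6
  L_1(t) = (t - 8)(t - 11) / -2
  L_2(t) = (t - 8)(t - 10) / 3
Then p(t) = -108·L_0(t) - 154·L_1(t) - 180·L_2(t).
Expanding and collecting terms gives p(t) = -t^2 - 5t - 4.
Check: p(10) = -154. ✓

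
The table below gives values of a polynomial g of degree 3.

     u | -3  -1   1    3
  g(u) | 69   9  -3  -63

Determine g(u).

Write g(u) = au^3 + bu^2 + cu + d. Substituting each data point gives a linear system:
  -27a + 9b - 3c + d = 69
  -a + b - c + d = 9
  a + b + c + d = -3
  27a + 9b + 3c + d = -63
Solving the system yields a = -2, b = 0, c = -4, d = 3.
So g(u) = -2u^3 - 4u + 3.
Check: g(1) = -3. ✓

g(u) = -2u^3 - 4u + 3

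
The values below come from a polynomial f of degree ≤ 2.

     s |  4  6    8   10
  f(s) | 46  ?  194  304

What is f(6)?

The 3 known points determine the degree-2 polynomial uniquely.
Write f(s) = as^2 + bs + c. Substituting each data point gives a linear system:
  16a + 4b + c = 46
  64a + 8b + c = 194
  100a + 10b + c = 304
Solving the system yields a = 3, b = 1, c = -6.
So f(s) = 3s^2 + s - 6.
Then f(6) = 108.

108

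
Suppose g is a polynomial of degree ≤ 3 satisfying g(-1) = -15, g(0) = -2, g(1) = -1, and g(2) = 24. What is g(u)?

g(u) = 6u^3 - 6u^2 + u - 2

Write g(u) = au^3 + bu^2 + cu + d. Substituting each data point gives a linear system:
  -a + b - c + d = -15
  d = -2
  a + b + c + d = -1
  8a + 4b + 2c + d = 24
Solving the system yields a = 6, b = -6, c = 1, d = -2.
So g(u) = 6u³ - 6u² + u - 2.
Check: g(0) = -2. ✓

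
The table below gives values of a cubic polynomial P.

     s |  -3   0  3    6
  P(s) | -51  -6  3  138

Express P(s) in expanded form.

Write P(s) = as^3 + bs^2 + cs + d. Substituting each data point gives a linear system:
  -27a + 9b - 3c + d = -51
  d = -6
  27a + 9b + 3c + d = 3
  216a + 36b + 6c + d = 138
Solving the system yields a = 1, b = -2, c = 0, d = -6.
So P(s) = s^3 - 2s^2 - 6.
Check: P(3) = 3. ✓

P(s) = s^3 - 2s^2 - 6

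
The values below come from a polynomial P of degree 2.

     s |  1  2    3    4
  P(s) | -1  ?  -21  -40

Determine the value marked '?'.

-8

The 3 known points determine the degree-2 polynomial uniquely.
Write P(s) = as^2 + bs + c. Substituting each data point gives a linear system:
  a + b + c = -1
  9a + 3b + c = -21
  16a + 4b + c = -40
Solving the system yields a = -3, b = 2, c = 0.
So P(s) = -3s^2 + 2s.
Then P(2) = -8.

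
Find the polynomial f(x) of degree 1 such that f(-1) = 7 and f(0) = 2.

f(x) = -5x + 2

Write f(x) = ax + b. Substituting each data point gives a linear system:
  -a + b = 7
  b = 2
Solving the system yields a = -5, b = 2.
So f(x) = -5x + 2.
Check: f(0) = 2. ✓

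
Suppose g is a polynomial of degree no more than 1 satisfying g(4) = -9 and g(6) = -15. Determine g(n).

g(n) = -3n + 3

Write g(n) = an + b. Substituting each data point gives a linear system:
  4a + b = -9
  6a + b = -15
Solving the system yields a = -3, b = 3.
So g(n) = -3n + 3.
Check: g(6) = -15. ✓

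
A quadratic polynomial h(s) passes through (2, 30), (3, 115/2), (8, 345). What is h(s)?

h(s) = 5s^2 + (5/2)s + 5

Write h(s) = as^2 + bs + c. Substituting each data point gives a linear system:
  4a + 2b + c = 30
  9a + 3b + c = 115/2
  64a + 8b + c = 345
Solving the system yields a = 5, b = 5/2, c = 5.
So h(s) = 5s² + (5/2)s + 5.
Check: h(2) = 30. ✓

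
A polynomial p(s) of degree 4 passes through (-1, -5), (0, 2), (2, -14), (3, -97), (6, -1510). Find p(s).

p(s) = -s^4 - s^3 - s^2 + 6s + 2

Write p(s) = as^4 + bs^3 + cs^2 + ds + e. Substituting each data point gives a linear system:
  a - b + c - d + e = -5
  e = 2
  16a + 8b + 4c + 2d + e = -14
  81a + 27b + 9c + 3d + e = -97
  1296a + 216b + 36c + 6d + e = -1510
Solving the system yields a = -1, b = -1, c = -1, d = 6, e = 2.
So p(s) = -s⁴ - s³ - s² + 6s + 2.
Check: p(6) = -1510. ✓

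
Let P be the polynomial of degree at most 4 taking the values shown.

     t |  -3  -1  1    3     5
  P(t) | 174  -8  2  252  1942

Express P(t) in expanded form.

Write P(t) = at^4 + bt^3 + ct^2 + dt + e. Substituting each data point gives a linear system:
  81a - 27b + 9c - 3d + e = 174
  a - b + c - d + e = -8
  a + b + c + d + e = 2
  81a + 27b + 9c + 3d + e = 252
  625a + 125b + 25c + 5d + e = 1942
Solving the system yields a = 3, b = 1, c = -3, d = 4, e = -3.
So P(t) = 3t^4 + t^3 - 3t^2 + 4t - 3.
Check: P(3) = 252. ✓

P(t) = 3t^4 + t^3 - 3t^2 + 4t - 3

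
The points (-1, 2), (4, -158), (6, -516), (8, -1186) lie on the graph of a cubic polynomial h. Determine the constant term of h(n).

Write h(n) = an^3 + bn^2 + cn + d. Substituting each data point gives a linear system:
  -a + b - c + d = 2
  64a + 16b + 4c + d = -158
  216a + 36b + 6c + d = -516
  512a + 64b + 8c + d = -1186
Solving the system yields a = -2, b = -3, c = 3, d = 6.
So h(n) = -2n³ - 3n² + 3n + 6.
The constant term is 6.

6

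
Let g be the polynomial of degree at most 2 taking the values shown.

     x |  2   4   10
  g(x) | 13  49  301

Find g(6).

Write g(x) = ax^2 + bx + c. Substituting each data point gives a linear system:
  4a + 2b + c = 13
  16a + 4b + c = 49
  100a + 10b + c = 301
Solving the system yields a = 3, b = 0, c = 1.
So g(x) = 3x^2 + 1.
Then g(6) = 109.

109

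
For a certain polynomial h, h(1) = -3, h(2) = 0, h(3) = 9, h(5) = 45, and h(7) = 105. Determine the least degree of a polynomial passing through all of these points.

Divided differences on the nodes 1, 2, 3, 5, 7:
  order 0: -3  0  9  45  105
  order 1: 3  9  18  30
  order 2: 3  3  3
  order 3: 0  0
  order 4: 0
The order-2 divided differences are all 3 (nonzero) and every higher order vanishes, so the data lies on a polynomial of degree exactly 2.

2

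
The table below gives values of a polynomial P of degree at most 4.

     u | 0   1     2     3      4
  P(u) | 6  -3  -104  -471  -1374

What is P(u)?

Using the Lagrange interpolation formula with nodes 0, 1, 2, 3, 4:
  L_0(u) = (u - 1)(u - 2)(u - 3)(u - 4) / 24
  L_1(u) = u(u - 2)(u - 3)(u - 4) / -6
  L_2(u) = u(u - 1)(u - 3)(u - 4) / 4
  L_3(u) = u(u - 1)(u - 2)(u - 4) / -6
  L_4(u) = u(u - 1)(u - 2)(u - 3) / 24
Then P(u) = 6·L_0(u) - 3·L_1(u) - 104·L_2(u) - 471·L_3(u) - 1374·L_4(u).
Expanding and collecting terms gives P(u) = -4u^4 - 5u^3 - 3u^2 + 3u + 6.
Check: P(0) = 6. ✓

P(u) = -4u^4 - 5u^3 - 3u^2 + 3u + 6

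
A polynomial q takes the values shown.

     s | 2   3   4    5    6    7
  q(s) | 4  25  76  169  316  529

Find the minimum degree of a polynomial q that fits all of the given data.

Forward differences of the values at s = 2, 3, 4, 5, 6, 7:
  q  : 4  25  76  169  316  529
  Δ  : 21  51  93  147  213
  Δ^2: 30  42  54  66
  Δ^3: 12  12  12
  Δ^4: 0  0
  Δ^5: 0
The third differences are constant (12) and nonzero, while all higher differences vanish, so the minimal degree is 3.

3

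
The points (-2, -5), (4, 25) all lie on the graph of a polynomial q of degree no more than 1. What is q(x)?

Write q(x) = ax + b. Substituting each data point gives a linear system:
  -2a + b = -5
  4a + b = 25
Solving the system yields a = 5, b = 5.
So q(x) = 5x + 5.
Check: q(-2) = -5. ✓

q(x) = 5x + 5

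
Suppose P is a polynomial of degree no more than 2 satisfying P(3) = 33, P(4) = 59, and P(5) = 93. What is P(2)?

15

Write P(x) = ax^2 + bx + c. Substituting each data point gives a linear system:
  9a + 3b + c = 33
  16a + 4b + c = 59
  25a + 5b + c = 93
Solving the system yields a = 4, b = -2, c = 3.
So P(x) = 4x^2 - 2x + 3.
Then P(2) = 15.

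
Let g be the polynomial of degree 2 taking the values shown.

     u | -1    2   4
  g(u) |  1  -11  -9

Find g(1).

-9

Write g(u) = au^2 + bu + c. Substituting each data point gives a linear system:
  a - b + c = 1
  4a + 2b + c = -11
  16a + 4b + c = -9
Solving the system yields a = 1, b = -5, c = -5.
So g(u) = u^2 - 5u - 5.
Then g(1) = -9.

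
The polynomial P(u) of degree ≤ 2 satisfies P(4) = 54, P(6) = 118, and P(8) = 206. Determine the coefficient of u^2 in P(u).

Write P(u) = au^2 + bu + c. Substituting each data point gives a linear system:
  16a + 4b + c = 54
  36a + 6b + c = 118
  64a + 8b + c = 206
Solving the system yields a = 3, b = 2, c = -2.
So P(u) = 3u^2 + 2u - 2.
The leading coefficient is 3.

3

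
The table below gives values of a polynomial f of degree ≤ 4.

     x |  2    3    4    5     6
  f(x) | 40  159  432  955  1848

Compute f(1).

Forward differences of the values at x = 2, 3, 4, 5, 6:
  f  : 40  159  432  955  1848
  Δ  : 119  273  523  893
  Δ^2: 154  250  370
  Δ^3: 96  120
  Δ^4: 24
The fourth differences are constant, confirming degree 4.
Interpolating (Newton forward form) and evaluating at x = 1 gives f(1) = 3.

3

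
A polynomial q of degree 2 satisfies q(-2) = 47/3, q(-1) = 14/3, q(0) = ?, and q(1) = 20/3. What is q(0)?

The 3 known points determine the degree-2 polynomial uniquely.
Write q(n) = an^2 + bn + c. Substituting each data point gives a linear system:
  4a - 2b + c = 47/3
  a - b + c = 14/3
  a + b + c = 20/3
Solving the system yields a = 4, b = 1, c = 5/3.
So q(n) = 4n^2 + n + 5/3.
Then q(0) = 5/3.

5/3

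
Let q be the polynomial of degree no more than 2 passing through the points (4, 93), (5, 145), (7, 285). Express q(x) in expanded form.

Write q(x) = ax^2 + bx + c. Substituting each data point gives a linear system:
  16a + 4b + c = 93
  25a + 5b + c = 145
  49a + 7b + c = 285
Solving the system yields a = 6, b = -2, c = 5.
So q(x) = 6x² - 2x + 5.
Check: q(4) = 93. ✓

q(x) = 6x^2 - 2x + 5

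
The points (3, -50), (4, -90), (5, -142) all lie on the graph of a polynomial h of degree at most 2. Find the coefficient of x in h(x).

2

Write h(x) = ax^2 + bx + c. Substituting each data point gives a linear system:
  9a + 3b + c = -50
  16a + 4b + c = -90
  25a + 5b + c = -142
Solving the system yields a = -6, b = 2, c = -2.
So h(x) = -6x^2 + 2x - 2.
The coefficient of x is 2.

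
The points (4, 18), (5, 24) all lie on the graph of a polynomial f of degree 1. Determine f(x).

Write f(x) = ax + b. Substituting each data point gives a linear system:
  4a + b = 18
  5a + b = 24
Solving the system yields a = 6, b = -6.
So f(x) = 6x - 6.
Check: f(4) = 18. ✓

f(x) = 6x - 6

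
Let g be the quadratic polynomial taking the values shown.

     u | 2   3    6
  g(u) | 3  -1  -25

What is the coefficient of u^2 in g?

-1

Write g(u) = au^2 + bu + c. Substituting each data point gives a linear system:
  4a + 2b + c = 3
  9a + 3b + c = -1
  36a + 6b + c = -25
Solving the system yields a = -1, b = 1, c = 5.
So g(u) = -u² + u + 5.
The leading coefficient is -1.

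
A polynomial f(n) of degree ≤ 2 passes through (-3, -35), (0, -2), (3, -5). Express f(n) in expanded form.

f(n) = -2n^2 + 5n - 2

Write f(n) = an^2 + bn + c. Substituting each data point gives a linear system:
  9a - 3b + c = -35
  c = -2
  9a + 3b + c = -5
Solving the system yields a = -2, b = 5, c = -2.
So f(n) = -2n^2 + 5n - 2.
Check: f(0) = -2. ✓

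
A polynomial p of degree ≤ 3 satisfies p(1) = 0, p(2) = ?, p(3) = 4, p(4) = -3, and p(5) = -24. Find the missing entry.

The 4 known points determine the degree-3 polynomial uniquely.
Write p(n) = an^3 + bn^2 + cn + d. Substituting each data point gives a linear system:
  a + b + c + d = 0
  27a + 9b + 3c + d = 4
  64a + 16b + 4c + d = -3
  125a + 25b + 5c + d = -24
Solving the system yields a = -1, b = 5, c = -5, d = 1.
So p(n) = -n^3 + 5n^2 - 5n + 1.
Then p(2) = 3.

3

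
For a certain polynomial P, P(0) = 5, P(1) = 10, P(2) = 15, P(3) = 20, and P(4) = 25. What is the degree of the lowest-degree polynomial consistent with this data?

1

Forward differences of the values at n = 0, 1, 2, 3, 4:
  P  : 5  10  15  20  25
  Δ  : 5  5  5  5
  Δ^2: 0  0  0
  Δ^3: 0  0
  Δ^4: 0
The first differences are constant (5) and nonzero, while all higher differences vanish, so the minimal degree is 1.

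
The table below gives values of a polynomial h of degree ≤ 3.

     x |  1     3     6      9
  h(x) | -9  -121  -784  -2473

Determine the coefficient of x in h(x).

Write h(x) = ax^3 + bx^2 + cx + d. Substituting each data point gives a linear system:
  a + b + c + d = -9
  27a + 9b + 3c + d = -121
  216a + 36b + 6c + d = -784
  729a + 81b + 9c + d = -2473
Solving the system yields a = -3, b = -3, c = -5, d = 2.
So h(x) = -3x^3 - 3x^2 - 5x + 2.
The coefficient of x is -5.

-5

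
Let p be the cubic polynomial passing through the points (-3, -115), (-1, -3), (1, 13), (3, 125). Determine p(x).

p(x) = 4x^3 + 4x + 5

Write p(x) = ax^3 + bx^2 + cx + d. Substituting each data point gives a linear system:
  -27a + 9b - 3c + d = -115
  -a + b - c + d = -3
  a + b + c + d = 13
  27a + 9b + 3c + d = 125
Solving the system yields a = 4, b = 0, c = 4, d = 5.
So p(x) = 4x³ + 4x + 5.
Check: p(-3) = -115. ✓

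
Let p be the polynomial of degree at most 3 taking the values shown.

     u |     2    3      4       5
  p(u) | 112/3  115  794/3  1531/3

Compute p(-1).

Write p(u) = au^3 + bu^2 + cu + d. Substituting each data point gives a linear system:
  8a + 4b + 2c + d = 112/3
  27a + 9b + 3c + d = 115
  64a + 16b + 4c + d = 794/3
  125a + 25b + 5c + d = 1531/3
Solving the system yields a = 4, b = 0, c = 5/3, d = 2.
So p(u) = 4u³ + (5/3)u + 2.
Then p(-1) = -11/3.

-11/3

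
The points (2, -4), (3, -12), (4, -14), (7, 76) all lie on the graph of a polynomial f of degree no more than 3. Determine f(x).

f(x) = x^3 - 6x^2 + 3x + 6

Using the Lagrange interpolation formula with nodes 2, 3, 4, 7:
  L_0(x) = (x - 3)(x - 4)(x - 7) / -10
  L_1(x) = (x - 2)(x - 4)(x - 7) / 4
  L_2(x) = (x - 2)(x - 3)(x - 7) / -6
  L_3(x) = (x - 2)(x - 3)(x - 4) / 60
Then f(x) = -4·L_0(x) - 12·L_1(x) - 14·L_2(x) + 76·L_3(x).
Expanding and collecting terms gives f(x) = x^3 - 6x^2 + 3x + 6.
Check: f(3) = -12. ✓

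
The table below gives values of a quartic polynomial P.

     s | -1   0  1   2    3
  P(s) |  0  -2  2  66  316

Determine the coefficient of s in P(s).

-2

Write P(s) = as^4 + bs^3 + cs^2 + ds + e. Substituting each data point gives a linear system:
  a - b + c - d + e = 0
  e = -2
  a + b + c + d + e = 2
  16a + 8b + 4c + 2d + e = 66
  81a + 27b + 9c + 3d + e = 316
Solving the system yields a = 3, b = 3, c = 0, d = -2, e = -2.
So P(s) = 3s⁴ + 3s³ - 2s - 2.
The coefficient of s is -2.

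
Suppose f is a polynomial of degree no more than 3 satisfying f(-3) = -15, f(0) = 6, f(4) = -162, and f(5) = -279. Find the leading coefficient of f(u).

-1

Write f(u) = au^3 + bu^2 + cu + d. Substituting each data point gives a linear system:
  -27a + 9b - 3c + d = -15
  d = 6
  64a + 16b + 4c + d = -162
  125a + 25b + 5c + d = -279
Solving the system yields a = -1, b = -6, c = -2, d = 6.
So f(u) = -u³ - 6u² - 2u + 6.
The leading coefficient is -1.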